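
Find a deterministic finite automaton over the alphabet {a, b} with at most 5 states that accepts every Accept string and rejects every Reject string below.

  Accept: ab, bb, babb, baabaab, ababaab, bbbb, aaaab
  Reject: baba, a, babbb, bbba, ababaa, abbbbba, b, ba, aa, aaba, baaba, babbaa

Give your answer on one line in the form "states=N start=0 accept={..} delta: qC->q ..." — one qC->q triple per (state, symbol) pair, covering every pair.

states=4 start=0 accept={0,3} delta: 0a->1 0b->1 1a->2 1b->0 2a->1 2b->3 3a->1 3b->0

Fold the examples into a partial DFA from state 0: repeatedly fix the first undefined (state, symbol) met by the shortest-then-alphabetical prefix, trying targets in increasing order and rejecting any under which an Accept and a Reject string meet in one state with the same remainder; add a state when all current targets are rejected. Accepting states are where Accept strings end.
a: 0a undefined. 0a->0: no, ab/b meet in 0 with "b" left. Open state 1: 0a->1.
b: 0b undefined. 0b->0: no, bb/b meet in 0. 0b->1: ok.
aa: 1a undefined. 1a->0: no, aaaab/a meet in 1. 1a->1: no, bbbb/babbb meet in 1 with "bbb" left. Open state 2: 1a->2.
ab: 1b undefined. 1b->0: ok.
aaa: 2a undefined. 2a->0: no, baabaab/a meet in 1. 2a->1: ok.
aab: 2b undefined. 2b->0: no, ab/babbb meet in 0. 2b->1: no, baabaab/a meet in 1. 2b->2: no, babb/babbb meet in 2. Open state 3: 2b->3.
aaba: 3a undefined. 3a->0: no, ab/baba meet in 0. 3a->1: ok.
babb: 3b undefined. 3b->0: ok.
All examples now run through 4 states with every (state, symbol) defined. Accept strings end in {0,3}, Reject strings end in {1,2}; accept={0,3}.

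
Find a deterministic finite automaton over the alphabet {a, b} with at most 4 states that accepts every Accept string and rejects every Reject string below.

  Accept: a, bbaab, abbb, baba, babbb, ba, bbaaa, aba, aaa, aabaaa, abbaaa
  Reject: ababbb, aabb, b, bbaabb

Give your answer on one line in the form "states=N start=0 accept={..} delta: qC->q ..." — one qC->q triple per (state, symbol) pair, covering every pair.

states=4 start=0 accept={1,2} delta: 0a->1 0b->0 1a->1 1b->2 2a->2 2b->3 3a->0 3b->2

Fold the examples into a partial DFA from state 0: repeatedly fix the first undefined (state, symbol) met by the shortest-then-alphabetical prefix, trying targets in increasing order and rejecting any under which an Accept and a Reject string meet in one state with the same remainder; add a state when all current targets are rejected. Accepting states are where Accept strings end.
a: 0a undefined. 0a->0: no, babbb/ababbb meet in 0 with "babbb" left. Open state 1: 0a->1.
b: 0b undefined. 0b->0: ok.
aa: 1a undefined. 1a->0: no, bbaab/aabb meet in 0. 1a->1: ok.
ab: 1b undefined. 1b->0: no, bbaab/ababbb meet in 0. 1b->1: no, a/ababbb meet in 1. Open state 2: 1b->2.
aba: 2a undefined. 2a->0: no, baba/ababbb meet in 0. 2a->1: no, abbb/ababbb meet in 2 with "bb" left. 2a->2: ok.
abb: 2b undefined. 2b->0: no, abbb/ababbb meet in 0. 2b->1: no, a/ababbb meet in 1. 2b->2: no, bbaab/ababbb meet in 2. Open state 3: 2b->3.
abba: 3a undefined. 3a->0: ok.
abbb: 3b undefined. 3b->0: no, abbb/ababbb meet in 0. 3b->1: no, bbaab/ababbb meet in 2. 3b->2: ok.
All examples now run through 4 states with every (state, symbol) defined. Accept strings end in {1,2}, Reject strings end in {0,3}; accept={1,2}.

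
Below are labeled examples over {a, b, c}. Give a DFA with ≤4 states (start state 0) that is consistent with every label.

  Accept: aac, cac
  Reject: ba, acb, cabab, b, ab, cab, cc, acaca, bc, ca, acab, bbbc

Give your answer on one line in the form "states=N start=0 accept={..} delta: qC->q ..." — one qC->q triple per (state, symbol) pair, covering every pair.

Fold the examples into a partial DFA from state 0: repeatedly fix the first undefined (state, symbol) met by the shortest-then-alphabetical prefix, trying targets in increasing order and rejecting any under which an Accept and a Reject string meet in one state with the same remainder; add a state when all current targets are rejected. Accepting states are where Accept strings end.
a: 0a undefined. 0a->0: ok.
b: 0b undefined. 0b->0: no, aac/bc meet in 0 with "c" left. Open state 1: 0b->1.
c: 0c undefined. 0c->0: no, aac/cc meet in 0. 0c->1: no, aac/b meet in 1. Open state 2: 0c->2.
ba: 1a undefined. 1a->0: ok.
bb: 1b undefined. 1b->0: ok.
bc: 1c undefined. 1c->0: ok.
ca: 2a undefined. 2a->0: ok.
cc: 2c undefined. 2c->0: ok.
acb: 2b undefined. 2b->0: ok.
All examples now run through 3 states with every (state, symbol) defined. Accept strings end in {2}, Reject strings end in {0,1}; accept={2}.

states=3 start=0 accept={2} delta: 0a->0 0b->1 0c->2 1a->0 1b->0 1c->0 2a->0 2b->0 2c->0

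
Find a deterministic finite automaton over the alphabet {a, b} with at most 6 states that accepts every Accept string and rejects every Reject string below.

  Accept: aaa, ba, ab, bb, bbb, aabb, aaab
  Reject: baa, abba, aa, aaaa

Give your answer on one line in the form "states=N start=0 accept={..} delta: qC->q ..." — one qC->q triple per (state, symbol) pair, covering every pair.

states=3 start=0 accept={0,1} delta: 0a->1 0b->0 1a->2 1b->1 2a->1 2b->0

Grow the machine one transition at a time. Run the examples from 0; the earliest place one falls off (shortest prefix, ties alphabetical) gets sent to the lowest-numbered state that keeps every Accept/Reject pair distinguishable — a pair clashes when both reach the same state with identical unread suffix — and to a fresh state only if none does.
a: 0a undefined. 0a->0: no, aaa/aa meet in 0. Open state 1: 0a->1.
b: 0b undefined. 0b->0: ok.
aa: 1a undefined. 1a->0: no, bb/baa meet in 0. 1a->1: no, aaa/baa meet in 1. Open state 2: 1a->2.
ab: 1b undefined. 1b->0: no, ba/abba meet in 1. 1b->1: ok.
aaa: 2a undefined. 2a->0: no, ba/aaaa meet in 1. 2a->1: ok.
aab: 2b undefined. 2b->0: ok.
All examples now run through 3 states with every (state, symbol) defined. Accept strings end in {0,1}, Reject strings end in {2}; accept={0,1}.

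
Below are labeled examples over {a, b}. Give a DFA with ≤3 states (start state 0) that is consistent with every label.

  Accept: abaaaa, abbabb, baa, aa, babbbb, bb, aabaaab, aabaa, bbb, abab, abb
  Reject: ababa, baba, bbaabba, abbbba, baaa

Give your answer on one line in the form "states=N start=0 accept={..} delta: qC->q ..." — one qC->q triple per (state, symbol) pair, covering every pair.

states=3 start=0 accept={0,1} delta: 0a->0 0b->1 1a->2 1b->1 2a->1 2b->1

Fold the examples into a partial DFA from state 0: repeatedly fix the first undefined (state, symbol) met by the shortest-then-alphabetical prefix, trying targets in increasing order and rejecting any under which an Accept and a Reject string meet in one state with the same remainder; add a state when all current targets are rejected. Accepting states are where Accept strings end.
a: 0a undefined. 0a->0: ok.
b: 0b undefined. 0b->0: no, abaaaa/ababa meet in 0. Open state 1: 0b->1.
ba: 1a undefined. 1a->0: no, abaaaa/ababa meet in 0. 1a->1: no, abaaaa/baaa meet in 1. Open state 2: 1a->2.
bb: 1b undefined. 1b->0: no, abbabb/bbaabba meet in 0. 1b->1: ok.
baa: 2a undefined. 2a->0: no, abaaaa/baaa meet in 0. 2a->1: ok.
bab: 2b undefined. 2b->0: no, aa/ababa meet in 0. 2b->1: ok.
All examples now run through 3 states with every (state, symbol) defined. Accept strings end in {0,1}, Reject strings end in {2}; accept={0,1}.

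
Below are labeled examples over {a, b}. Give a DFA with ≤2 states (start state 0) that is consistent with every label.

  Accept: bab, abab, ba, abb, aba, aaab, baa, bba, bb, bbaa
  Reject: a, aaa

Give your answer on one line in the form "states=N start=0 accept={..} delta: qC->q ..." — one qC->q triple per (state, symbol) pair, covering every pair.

states=2 start=0 accept={1} delta: 0a->0 0b->1 1a->1 1b->1

Fold the examples into a partial DFA from state 0: repeatedly fix the first undefined (state, symbol) met by the shortest-then-alphabetical prefix, trying targets in increasing order and rejecting any under which an Accept and a Reject string meet in one state with the same remainder; add a state when all current targets are rejected. Accepting states are where Accept strings end.
a: 0a undefined. 0a->0: ok.
b: 0b undefined. 0b->0: no, bab/a meet in 0. Open state 1: 0b->1.
ba: 1a undefined. 1a->0: no, ba/a meet in 0. 1a->1: ok.
bb: 1b undefined. 1b->0: no, bab/a meet in 0. 1b->1: ok.
All examples now run through 2 states with every (state, symbol) defined. Accept strings end in {1}, Reject strings end in {0}; accept={1}.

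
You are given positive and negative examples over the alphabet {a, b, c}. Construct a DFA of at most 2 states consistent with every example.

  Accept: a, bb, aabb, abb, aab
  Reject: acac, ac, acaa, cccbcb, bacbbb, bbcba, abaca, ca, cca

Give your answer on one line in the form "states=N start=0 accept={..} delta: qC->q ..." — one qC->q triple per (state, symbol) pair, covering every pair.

states=2 start=0 accept={0} delta: 0a->0 0b->0 0c->1 1a->1 1b->1 1c->1

Grow the machine one transition at a time. Run the examples from 0; the earliest place one falls off (shortest prefix, ties alphabetical) gets sent to the lowest-numbered state that keeps every Accept/Reject pair distinguishable — a pair clashes when both reach the same state with identical unread suffix — and to a fresh state only if none does.
a: 0a undefined. 0a->0: ok.
b: 0b undefined. 0b->0: ok.
c: 0c undefined. 0c->0: no, a/acac meet in 0. Open state 1: 0c->1.
ca: 1a undefined. 1a->0: no, a/acaa meet in 0. 1a->1: ok.
cc: 1c undefined. 1c->0: no, a/acac meet in 0. 1c->1: ok.
bacb: 1b undefined. 1b->0: no, a/cccbcb meet in 0. 1b->1: ok.
All examples now run through 2 states with every (state, symbol) defined. Accept strings end in {0}, Reject strings end in {1}; accept={0}.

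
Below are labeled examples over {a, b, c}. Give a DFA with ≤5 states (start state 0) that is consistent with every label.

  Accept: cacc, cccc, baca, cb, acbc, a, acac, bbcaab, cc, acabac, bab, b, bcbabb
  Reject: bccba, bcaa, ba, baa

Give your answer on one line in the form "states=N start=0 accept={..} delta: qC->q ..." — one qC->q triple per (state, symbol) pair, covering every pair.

Grow the machine one transition at a time. Run the examples from 0; the earliest place one falls off (shortest prefix, ties alphabetical) gets sent to the lowest-numbered state that keeps every Accept/Reject pair distinguishable — a pair clashes when both reach the same state with identical unread suffix — and to a fresh state only if none does.
a: 0a undefined. 0a->0: ok.
b: 0b undefined. 0b->0: no, a/ba meet in 0. Open state 1: 0b->1.
c: 0c undefined. 0c->0: ok.
ba: 1a undefined. 1a->0: no, cacc/ba meet in 0. 1a->1: no, cb/ba meet in 1. Open state 2: 1a->2.
bb: 1b undefined. 1b->0: ok.
bc: 1c undefined. 1c->0: no, cacc/bcaa meet in 0. 1c->1: no, cacc/bccba meet in 0. 1c->2: no, acbc/ba meet in 2. Open state 3: 1c->3.
baa: 2a undefined. 2a->0: no, cacc/baa meet in 0. 2a->1: no, cb/baa meet in 1. 2a->2: ok.
bab: 2b undefined. 2b->0: ok.
bac: 2c undefined. 2c->0: ok.
bca: 3a undefined. 3a->0: no, cacc/bcaa meet in 0. 3a->1: ok.
bcb: 3b undefined. 3b->0: ok.
bcc: 3c undefined. 3c->0: ok.
All examples now run through 4 states with every (state, symbol) defined. Accept strings end in {0,1,3}, Reject strings end in {2}; accept={0,1,3}.

states=4 start=0 accept={0,1,3} delta: 0a->0 0b->1 0c->0 1a->2 1b->0 1c->3 2a->2 2b->0 2c->0 3a->1 3b->0 3c->0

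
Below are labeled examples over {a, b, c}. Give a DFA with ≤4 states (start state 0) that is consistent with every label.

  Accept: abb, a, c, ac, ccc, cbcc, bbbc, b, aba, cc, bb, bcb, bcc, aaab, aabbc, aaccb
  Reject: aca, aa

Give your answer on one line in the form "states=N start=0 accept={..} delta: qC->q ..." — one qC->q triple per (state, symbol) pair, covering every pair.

states=3 start=0 accept={0,1} delta: 0a->1 0b->0 0c->0 1a->2 1b->0 1c->1 2a->0 2b->0 2c->0

State merging on the prefix tree: take the shortest (then alphabetical) example prefix whose next move is undefined and point that move at state 0, else 1, else 2, ...; a target is out if some Accept/Reject pair would then sit in one state with the same input left (inseparable). If every existing state is out, open a new one.
a: 0a undefined. 0a->0: no, a/aa meet in 0. Open state 1: 0a->1.
b: 0b undefined. 0b->0: ok.
c: 0c undefined. 0c->0: ok.
aa: 1a undefined. 1a->0: no, c/aa meet in 0. 1a->1: no, a/aa meet in 1. Open state 2: 1a->2.
ab: 1b undefined. 1b->0: ok.
ac: 1c undefined. 1c->0: no, a/aca meet in 1. 1c->1: ok.
aaa: 2a undefined. 2a->0: ok.
aab: 2b undefined. 2b->0: ok.
aac: 2c undefined. 2c->0: ok.
All examples now run through 3 states with every (state, symbol) defined. Accept strings end in {0,1}, Reject strings end in {2}; accept={0,1}.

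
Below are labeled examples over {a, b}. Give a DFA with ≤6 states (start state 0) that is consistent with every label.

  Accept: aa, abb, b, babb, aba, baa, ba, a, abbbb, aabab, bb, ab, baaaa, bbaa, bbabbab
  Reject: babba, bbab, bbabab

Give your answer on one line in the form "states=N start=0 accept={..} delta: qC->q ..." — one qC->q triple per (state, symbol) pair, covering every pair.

Fold the examples into a partial DFA from state 0: repeatedly fix the first undefined (state, symbol) met by the shortest-then-alphabetical prefix, trying targets in increasing order and rejecting any under which an Accept and a Reject string meet in one state with the same remainder; add a state when all current targets are rejected. Accepting states are where Accept strings end.
a: 0a undefined. 0a->0: ok.
b: 0b undefined. 0b->0: no, aa/babba meet in 0. Open state 1: 0b->1.
ba: 1a undefined. 1a->0: ok.
bb: 1b undefined. 1b->0: no, aa/babba meet in 0. 1b->1: no, aa/babba meet in 0. Open state 2: 1b->2.
bba: 2a undefined. 2a->0: no, aa/babba meet in 0. 2a->1: no, abb/bbab meet in 2. 2a->2: no, abb/babba meet in 2. Open state 3: 2a->3.
abbb: 2b undefined. 2b->0: ok.
bbaa: 3a undefined. 3a->0: ok.
bbab: 3b undefined. 3b->0: no, aa/bbab meet in 0. 3b->1: no, b/bbab meet in 1. 3b->2: no, abb/bbab meet in 2. 3b->3: no, b/bbabab meet in 1. Open state 4: 3b->4.
bbaba: 4a undefined. 4a->0: no, b/bbabab meet in 1. 4a->1: no, abb/bbabab meet in 2. 4a->2: no, aa/bbabab meet in 0. 4a->3: ok.
bbabb: 4b undefined. 4b->0: ok.
All examples now run through 5 states with every (state, symbol) defined. Accept strings end in {0,1,2}, Reject strings end in {3,4}; accept={0,1,2}.

states=5 start=0 accept={0,1,2} delta: 0a->0 0b->1 1a->0 1b->2 2a->3 2b->0 3a->0 3b->4 4a->3 4b->0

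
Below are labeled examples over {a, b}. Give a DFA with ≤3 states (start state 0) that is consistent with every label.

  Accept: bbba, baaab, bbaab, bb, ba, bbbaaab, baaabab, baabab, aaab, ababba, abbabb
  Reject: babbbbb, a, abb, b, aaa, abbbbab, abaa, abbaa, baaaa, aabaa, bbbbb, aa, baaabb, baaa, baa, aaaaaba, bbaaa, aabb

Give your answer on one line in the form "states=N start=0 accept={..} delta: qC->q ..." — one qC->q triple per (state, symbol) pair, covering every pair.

Fold the examples into a partial DFA from state 0: repeatedly fix the first undefined (state, symbol) met by the shortest-then-alphabetical prefix, trying targets in increasing order and rejecting any under which an Accept and a Reject string meet in one state with the same remainder; add a state when all current targets are rejected. Accepting states are where Accept strings end.
a: 0a undefined. 0a->0: no, bb/abb meet in 0 with "bb" left. Open state 1: 0a->1.
b: 0b undefined. 0b->0: no, bbba/a meet in 1. 0b->1: no, ba/aa meet in 1 with "a" left. Open state 2: 0b->2.
aa: 1a undefined. 1a->0: no, bb/aabb meet in 2 with "b" left. 1a->1: ok.
ab: 1b undefined. 1b->0: ok.
ba: 2a undefined. 2a->0: ok.
bb: 2b undefined. 2b->0: ok.
All examples now run through 3 states with every (state, symbol) defined. Accept strings end in {0}, Reject strings end in {1,2}; accept={0}.

states=3 start=0 accept={0} delta: 0a->1 0b->2 1a->1 1b->0 2a->0 2b->0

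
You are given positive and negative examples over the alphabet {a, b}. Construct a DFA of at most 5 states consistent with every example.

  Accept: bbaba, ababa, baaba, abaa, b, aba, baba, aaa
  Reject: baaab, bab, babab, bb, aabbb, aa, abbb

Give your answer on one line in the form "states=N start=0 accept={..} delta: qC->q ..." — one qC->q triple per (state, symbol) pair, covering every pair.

State merging on the prefix tree: take the shortest (then alphabetical) example prefix whose next move is undefined and point that move at state 0, else 1, else 2, ...; a target is out if some Accept/Reject pair would then sit in one state with the same input left (inseparable). If every existing state is out, open a new one.
a: 0a undefined. 0a->0: no, aaa/aa meet in 0. Open state 1: 0a->1.
b: 0b undefined. 0b->0: no, b/bb meet in 0. 0b->1: ok.
aa: 1a undefined. 1a->0: no, b/baaab meet in 1. 1a->1: no, b/aa meet in 1. Open state 2: 1a->2.
ab: 1b undefined. 1b->0: no, abaa/aa meet in 2. 1b->1: no, b/bb meet in 1. 1b->2: ok.
aaa: 2a undefined. 2a->0: no, bbaba/baaab meet in 2. 2a->1: no, abaa/bb meet in 2. 2a->2: no, abaa/bb meet in 2. Open state 3: 2a->3.
aab: 2b undefined. 2b->0: no, b/abbb meet in 1. 2b->1: no, b/bab meet in 1. 2b->2: ok.
abaa: 3a undefined. 3a->0: no, b/baaab meet in 1. 3a->1: ok.
abab: 3b undefined. 3b->0: ok.
All examples now run through 4 states with every (state, symbol) defined. Accept strings end in {1,3}, Reject strings end in {0,2}; accept={1,3}.

states=4 start=0 accept={1,3} delta: 0a->1 0b->1 1a->2 1b->2 2a->3 2b->2 3a->1 3b->0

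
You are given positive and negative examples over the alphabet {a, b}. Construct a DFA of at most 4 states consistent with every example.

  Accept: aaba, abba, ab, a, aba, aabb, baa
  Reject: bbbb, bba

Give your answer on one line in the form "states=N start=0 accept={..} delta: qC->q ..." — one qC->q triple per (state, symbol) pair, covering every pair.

states=4 start=0 accept={0,1,3} delta: 0a->1 0b->2 1a->0 1b->0 2a->0 2b->3 3a->2 3b->0

Fold the examples into a partial DFA from state 0: repeatedly fix the first undefined (state, symbol) met by the shortest-then-alphabetical prefix, trying targets in increasing order and rejecting any under which an Accept and a Reject string meet in one state with the same remainder; add a state when all current targets are rejected. Accepting states are where Accept strings end.
a: 0a undefined. 0a->0: no, abba/bba meet in 0 with "bba" left. Open state 1: 0a->1.
b: 0b undefined. 0b->0: no, a/bba meet in 1. 0b->1: no, aba/bba meet in 1 with "ba" left. Open state 2: 0b->2.
aa: 1a undefined. 1a->0: ok.
ab: 1b undefined. 1b->0: ok.
ba: 2a undefined. 2a->0: ok.
bb: 2b undefined. 2b->0: no, aaba/bbbb meet in 0. 2b->1: no, aaba/bba meet in 0. 2b->2: no, aaba/bba meet in 0. Open state 3: 2b->3.
bba: 3a undefined. 3a->0: no, aaba/bba meet in 0. 3a->1: no, a/bba meet in 1. 3a->2: ok.
bbb: 3b undefined. 3b->0: ok.
All examples now run through 4 states with every (state, symbol) defined. Accept strings end in {0,1,3}, Reject strings end in {2}; accept={0,1,3}.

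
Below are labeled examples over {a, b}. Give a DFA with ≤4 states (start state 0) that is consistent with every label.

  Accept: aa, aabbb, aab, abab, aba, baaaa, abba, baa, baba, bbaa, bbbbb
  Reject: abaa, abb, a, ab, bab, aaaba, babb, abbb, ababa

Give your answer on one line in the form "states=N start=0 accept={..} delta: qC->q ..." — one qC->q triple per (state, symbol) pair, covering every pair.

states=4 start=0 accept={0,2} delta: 0a->1 0b->0 1a->2 1b->1 2a->3 2b->0 3a->0 3b->0

Grow the machine one transition at a time. Run the examples from 0; the earliest place one falls off (shortest prefix, ties alphabetical) gets sent to the lowest-numbered state that keeps every Accept/Reject pair distinguishable — a pair clashes when both reach the same state with identical unread suffix — and to a fresh state only if none does.
a: 0a undefined. 0a->0: no, aa/a meet in 0. Open state 1: 0a->1.
b: 0b undefined. 0b->0: ok.
aa: 1a undefined. 1a->0: no, aba/aaaba meet in 1 with "ba" left. 1a->1: no, aa/a meet in 1. Open state 2: 1a->2.
ab: 1b undefined. 1b->0: no, aa/abaa meet in 2. 1b->1: ok.
aaa: 2a undefined. 2a->0: no, baaaa/abb meet in 1. 2a->1: no, aa/aaaba meet in 2. 2a->2: no, aa/abaa meet in 2. Open state 3: 2a->3.
aab: 2b undefined. 2b->0: ok.
aaab: 3b undefined. 3b->0: ok.
baaaa: 3a undefined. 3a->0: ok.
All examples now run through 4 states with every (state, symbol) defined. Accept strings end in {0,2}, Reject strings end in {1,3}; accept={0,2}.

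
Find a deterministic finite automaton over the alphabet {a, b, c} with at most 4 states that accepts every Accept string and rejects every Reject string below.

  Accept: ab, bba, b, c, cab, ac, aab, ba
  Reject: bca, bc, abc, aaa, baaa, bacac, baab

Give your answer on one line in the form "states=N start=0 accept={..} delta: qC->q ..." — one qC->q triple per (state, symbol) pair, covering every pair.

State merging on the prefix tree: take the shortest (then alphabetical) example prefix whose next move is undefined and point that move at state 0, else 1, else 2, ...; a target is out if some Accept/Reject pair would then sit in one state with the same input left (inseparable). If every existing state is out, open a new one.
a: 0a undefined. 0a->0: ok.
b: 0b undefined. 0b->0: no, ab/aaa meet in 0. Open state 1: 0b->1.
c: 0c undefined. 0c->0: no, c/aaa meet in 0. 0c->1: ok.
ba: 1a undefined. 1a->0: no, ab/bacac meet in 1. 1a->1: no, ab/baaa meet in 1. Open state 2: 1a->2.
bb: 1b undefined. 1b->0: no, bba/aaa meet in 0. 1b->1: ok.
bc: 1c undefined. 1c->0: ok.
baa: 2a undefined. 2a->0: no, ab/baab meet in 1. 2a->1: no, ab/baab meet in 1. 2a->2: no, bba/baaa meet in 2. Open state 3: 2a->3.
bac: 2c undefined. 2c->0: no, ab/bacac meet in 1. 2c->1: no, ab/bacac meet in 1. 2c->2: ok.
cab: 2b undefined. 2b->0: no, cab/bca meet in 0. 2b->1: ok.
baaa: 3a undefined. 3a->0: ok.
baab: 3b undefined. 3b->0: ok.
bacac: 3c undefined. 3c->0: ok.
All examples now run through 4 states with every (state, symbol) defined. Accept strings end in {1,2}, Reject strings end in {0}; accept={1,2}.

states=4 start=0 accept={1,2} delta: 0a->0 0b->1 0c->1 1a->2 1b->1 1c->0 2a->3 2b->1 2c->2 3a->0 3b->0 3c->0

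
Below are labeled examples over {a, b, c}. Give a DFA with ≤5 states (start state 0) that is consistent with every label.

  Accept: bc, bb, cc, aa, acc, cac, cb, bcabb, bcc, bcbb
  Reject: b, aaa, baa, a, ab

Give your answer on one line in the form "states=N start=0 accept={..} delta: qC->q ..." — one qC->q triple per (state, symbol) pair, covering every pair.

Fold the examples into a partial DFA from state 0: repeatedly fix the first undefined (state, symbol) met by the shortest-then-alphabetical prefix, trying targets in increasing order and rejecting any under which an Accept and a Reject string meet in one state with the same remainder; add a state when all current targets are rejected. Accepting states are where Accept strings end.
a: 0a undefined. 0a->0: no, aa/aaa meet in 0. Open state 1: 0a->1.
b: 0b undefined. 0b->0: no, bb/b meet in 0. 0b->1: no, bb/ab meet in 1 with "b" left. Open state 2: 0b->2.
c: 0c undefined. 0c->0: no, cb/b meet in 2. 0c->1: no, cb/ab meet in 1 with "b" left. 0c->2: ok.
aa: 1a undefined. 1a->0: ok.
ab: 1b undefined. 1b->0: no, aa/ab meet in 0. 1b->1: ok.
ac: 1c undefined. 1c->0: no, acc/b meet in 2. 1c->1: no, acc/aaa meet in 1. 1c->2: ok.
ba: 2a undefined. 2a->0: no, cac/b meet in 2. 2a->1: no, aa/baa meet in 0. 2a->2: ok.
bb: 2b undefined. 2b->0: ok.
bc: 2c undefined. 2c->0: no, bcabb/aaa meet in 1. 2c->1: no, bc/aaa meet in 1. 2c->2: no, bc/b meet in 2. Open state 3: 2c->3.
bca: 3a undefined. 3a->0: ok.
bcb: 3b undefined. 3b->0: no, bcbb/b meet in 2. 3b->1: no, bcbb/aaa meet in 1. 3b->2: ok.
bcc: 3c undefined. 3c->0: ok.
All examples now run through 4 states with every (state, symbol) defined. Accept strings end in {0,3}, Reject strings end in {1,2}; accept={0,3}.

states=4 start=0 accept={0,3} delta: 0a->1 0b->2 0c->2 1a->0 1b->1 1c->2 2a->2 2b->0 2c->3 3a->0 3b->2 3c->0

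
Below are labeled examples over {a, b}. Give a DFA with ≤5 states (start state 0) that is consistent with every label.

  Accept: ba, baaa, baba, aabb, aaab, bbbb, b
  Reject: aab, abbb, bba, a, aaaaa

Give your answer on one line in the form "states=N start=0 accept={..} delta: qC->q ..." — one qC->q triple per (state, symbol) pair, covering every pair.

states=5 start=0 accept={0,2,3} delta: 0a->1 0b->2 1a->3 1b->0 2a->0 2b->4 3a->1 3b->1 4a->1 4b->0

Fold the examples into a partial DFA from state 0: repeatedly fix the first undefined (state, symbol) met by the shortest-then-alphabetical prefix, trying targets in increasing order and rejecting any under which an Accept and a Reject string meet in one state with the same remainder; add a state when all current targets are rejected. Accepting states are where Accept strings end.
a: 0a undefined. 0a->0: no, aaab/aab meet in 0 with "b" left. Open state 1: 0a->1.
b: 0b undefined. 0b->0: no, ba/bba meet in 1. 0b->1: no, bbbb/abbb meet in 1 with "bbb" left. Open state 2: 0b->2.
aa: 1a undefined. 1a->0: no, b/aab meet in 2. 1a->1: no, aaab/aab meet in 1 with "b" left. 1a->2: no, baaa/aaaaa meet in 2 with "aaa" left. Open state 3: 1a->3.
ab: 1b undefined. 1b->0: ok.
ba: 2a undefined. 2a->0: ok.
bb: 2b undefined. 2b->0: no, ba/abbb meet in 0. 2b->1: no, baaa/bba meet in 3. 2b->2: no, ba/bba meet in 0. 2b->3: no, baaa/abbb meet in 3. Open state 4: 2b->4.
aaa: 3a undefined. 3a->0: no, baaa/aaaaa meet in 3. 3a->1: ok.
aab: 3b undefined. 3b->0: no, ba/aab meet in 0. 3b->1: ok.
bba: 4a undefined. 4a->0: no, ba/bba meet in 0. 4a->1: ok.
bbb: 4b undefined. 4b->0: ok.
All examples now run through 5 states with every (state, symbol) defined. Accept strings end in {0,2,3}, Reject strings end in {1,4}; accept={0,2,3}.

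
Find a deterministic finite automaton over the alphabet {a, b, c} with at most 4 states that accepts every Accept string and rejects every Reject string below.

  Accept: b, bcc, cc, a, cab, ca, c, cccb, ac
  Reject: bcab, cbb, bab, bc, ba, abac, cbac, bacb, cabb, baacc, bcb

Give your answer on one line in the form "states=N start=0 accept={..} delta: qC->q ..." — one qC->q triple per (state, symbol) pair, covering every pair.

State merging on the prefix tree: take the shortest (then alphabetical) example prefix whose next move is undefined and point that move at state 0, else 1, else 2, ...; a target is out if some Accept/Reject pair would then sit in one state with the same input left (inseparable). If every existing state is out, open a new one.
a: 0a undefined. 0a->0: ok.
b: 0b undefined. 0b->0: no, b/bab meet in 0. Open state 1: 0b->1.
c: 0c undefined. 0c->0: ok.
ba: 1a undefined. 1a->0: no, b/bab meet in 1. 1a->1: no, b/ba meet in 1. Open state 2: 1a->2.
bc: 1c undefined. 1c->0: no, b/bcab meet in 1. 1c->1: no, b/bc meet in 1. 1c->2: no, bcc/abac meet in 2 with "c" left. Open state 3: 1c->3.
baa: 2a undefined. 2a->0: no, cc/baacc meet in 0. 2a->1: no, bcc/baacc meet in 3 with "c" left. 2a->2: ok.
bab: 2b undefined. 2b->0: no, cc/bab meet in 0. 2b->1: no, b/bab meet in 1. 2b->2: ok.
bac: 2c undefined. 2c->0: no, b/bacb meet in 1. 2c->1: no, b/abac meet in 1. 2c->2: ok.
bca: 3a undefined. 3a->0: no, b/bcab meet in 1. 3a->1: ok.
bcb: 3b undefined. 3b->0: no, cc/bcb meet in 0. 3b->1: no, b/bcb meet in 1. 3b->2: ok.
bcc: 3c undefined. 3c->0: ok.
cbb: 1b undefined. 1b->0: no, bcc/bcab meet in 0. 1b->1: no, b/bcab meet in 1. 1b->2: ok.
All examples now run through 4 states with every (state, symbol) defined. Accept strings end in {0,1}, Reject strings end in {2,3}; accept={0,1}.

states=4 start=0 accept={0,1} delta: 0a->0 0b->1 0c->0 1a->2 1b->2 1c->3 2a->2 2b->2 2c->2 3a->1 3b->2 3c->0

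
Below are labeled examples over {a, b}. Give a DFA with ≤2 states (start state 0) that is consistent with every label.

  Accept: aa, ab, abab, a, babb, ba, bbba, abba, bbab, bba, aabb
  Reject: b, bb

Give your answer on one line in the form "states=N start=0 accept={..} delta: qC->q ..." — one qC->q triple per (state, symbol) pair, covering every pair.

State merging on the prefix tree: take the shortest (then alphabetical) example prefix whose next move is undefined and point that move at state 0, else 1, else 2, ...; a target is out if some Accept/Reject pair would then sit in one state with the same input left (inseparable). If every existing state is out, open a new one.
a: 0a undefined. 0a->0: no, ab/b meet in 0 with "b" left. Open state 1: 0a->1.
b: 0b undefined. 0b->0: ok.
aa: 1a undefined. 1a->0: no, aa/b meet in 0. 1a->1: ok.
ab: 1b undefined. 1b->0: no, ab/b meet in 0. 1b->1: ok.
All examples now run through 2 states with every (state, symbol) defined. Accept strings end in {1}, Reject strings end in {0}; accept={1}.

states=2 start=0 accept={1} delta: 0a->1 0b->0 1a->1 1b->1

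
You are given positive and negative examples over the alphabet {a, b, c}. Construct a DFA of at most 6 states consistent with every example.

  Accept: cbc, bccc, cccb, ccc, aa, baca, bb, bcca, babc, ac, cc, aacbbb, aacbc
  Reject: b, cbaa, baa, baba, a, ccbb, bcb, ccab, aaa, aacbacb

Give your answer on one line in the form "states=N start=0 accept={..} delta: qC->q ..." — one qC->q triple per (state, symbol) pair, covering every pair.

states=5 start=0 accept={2,3} delta: 0a->1 0b->1 0c->1 1a->2 1b->2 1c->2 2a->0 2b->4 2c->3 3a->3 3b->3 3c->2 4a->0 4b->0 4c->2

Grow the machine one transition at a time. Run the examples from 0; the earliest place one falls off (shortest prefix, ties alphabetical) gets sent to the lowest-numbered state that keeps every Accept/Reject pair distinguishable — a pair clashes when both reach the same state with identical unread suffix — and to a fresh state only if none does.
a: 0a undefined. 0a->0: no, aa/a meet in 0. Open state 1: 0a->1.
b: 0b undefined. 0b->0: no, aa/baa meet in 1 with "a" left. 0b->1: ok.
c: 0c undefined. 0c->0: no, cccb/b meet in 1. 0c->1: ok.
aa: 1a undefined. 1a->0: no, aa/baba meet in 0. 1a->1: no, aa/b meet in 1. Open state 2: 1a->2.
ac: 1c undefined. 1c->0: no, cccb/ccbb meet in 1 with "b" left. 1c->1: no, bccc/b meet in 1. 1c->2: ok.
bb: 1b undefined. 1b->0: no, cbc/b meet in 1. 1b->1: no, bb/b meet in 1. 1b->2: ok.
aaa: 2a undefined. 2a->0: ok.
aac: 2c undefined. 2c->0: no, cbc/baa meet in 0. 2c->1: no, cbc/b meet in 1. 2c->2: no, cccb/bcb meet in 2 with "b" left. Open state 3: 2c->3.
bab: 2b undefined. 2b->0: no, babc/b meet in 1. 2b->1: no, aa/baba meet in 2. 2b->2: no, aa/ccbb meet in 2. 2b->3: no, cbc/bcb meet in 3. Open state 4: 2b->4.
aacb: 3b undefined. 3b->0: no, cccb/baa meet in 0. 3b->1: no, cccb/b meet in 1. 3b->2: no, cccb/aacbacb meet in 2. 3b->3: ok.
baba: 4a undefined. 4a->0: ok.
babc: 4c undefined. 4c->0: no, babc/baa meet in 0. 4c->1: no, babc/b meet in 1. 4c->2: ok.
baca: 3a undefined. 3a->0: no, aa/aacbacb meet in 2. 3a->1: no, baca/b meet in 1. 3a->2: no, cbc/aacbacb meet in 3. 3a->3: ok.
bccc: 3c undefined. 3c->0: no, bccc/baa meet in 0. 3c->1: no, bccc/b meet in 1. 3c->2: ok.
ccbb: 4b undefined. 4b->0: ok.
All examples now run through 5 states with every (state, symbol) defined. Accept strings end in {2,3}, Reject strings end in {0,1,4}; accept={2,3}.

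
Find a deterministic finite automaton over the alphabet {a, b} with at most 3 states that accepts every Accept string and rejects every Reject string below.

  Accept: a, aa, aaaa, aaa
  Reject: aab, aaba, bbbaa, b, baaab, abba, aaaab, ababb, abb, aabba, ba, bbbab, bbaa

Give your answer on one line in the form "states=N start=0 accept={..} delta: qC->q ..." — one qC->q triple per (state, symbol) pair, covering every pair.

Fold the examples into a partial DFA from state 0: repeatedly fix the first undefined (state, symbol) met by the shortest-then-alphabetical prefix, trying targets in increasing order and rejecting any under which an Accept and a Reject string meet in one state with the same remainder; add a state when all current targets are rejected. Accepting states are where Accept strings end.
a: 0a undefined. 0a->0: ok.
b: 0b undefined. 0b->0: no, a/aab meet in 0. Open state 1: 0b->1.
ba: 1a undefined. 1a->0: no, a/aaba meet in 0. 1a->1: ok.
bb: 1b undefined. 1b->0: no, a/baaab meet in 0. 1b->1: ok.
All examples now run through 2 states with every (state, symbol) defined. Accept strings end in {0}, Reject strings end in {1}; accept={0}.

states=2 start=0 accept={0} delta: 0a->0 0b->1 1a->1 1b->1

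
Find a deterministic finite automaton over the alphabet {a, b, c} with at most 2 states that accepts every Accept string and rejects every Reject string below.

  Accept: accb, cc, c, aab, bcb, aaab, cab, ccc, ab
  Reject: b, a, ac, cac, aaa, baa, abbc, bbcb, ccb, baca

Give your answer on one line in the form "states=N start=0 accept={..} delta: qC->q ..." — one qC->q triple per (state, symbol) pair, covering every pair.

states=2 start=0 accept={0} delta: 0a->1 0b->1 0c->0 1a->1 1b->0 1c->1

State merging on the prefix tree: take the shortest (then alphabetical) example prefix whose next move is undefined and point that move at state 0, else 1, else 2, ...; a target is out if some Accept/Reject pair would then sit in one state with the same input left (inseparable). If every existing state is out, open a new one.
a: 0a undefined. 0a->0: no, accb/ccb meet in 0 with "ccb" left. Open state 1: 0a->1.
b: 0b undefined. 0b->0: no, bcb/bbcb meet in 0 with "cb" left. 0b->1: ok.
c: 0c undefined. 0c->0: ok.
aa: 1a undefined. 1a->0: no, aab/b meet in 1. 1a->1: ok.
ab: 1b undefined. 1b->0: ok.
ac: 1c undefined. 1c->0: no, accb/b meet in 1. 1c->1: ok.
All examples now run through 2 states with every (state, symbol) defined. Accept strings end in {0}, Reject strings end in {1}; accept={0}.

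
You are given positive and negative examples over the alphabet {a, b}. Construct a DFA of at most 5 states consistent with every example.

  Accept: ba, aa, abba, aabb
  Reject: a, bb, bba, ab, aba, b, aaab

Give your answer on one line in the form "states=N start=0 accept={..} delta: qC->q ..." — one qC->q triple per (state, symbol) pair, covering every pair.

Grow the machine one transition at a time. Run the examples from 0; the earliest place one falls off (shortest prefix, ties alphabetical) gets sent to the lowest-numbered state that keeps every Accept/Reject pair distinguishable — a pair clashes when both reach the same state with identical unread suffix — and to a fresh state only if none does.
a: 0a undefined. 0a->0: no, ba/aba meet in 0 with "ba" left. Open state 1: 0a->1.
b: 0b undefined. 0b->0: no, ba/a meet in 1. 0b->1: ok.
aa: 1a undefined. 1a->0: no, aabb/bb meet in 1 with "b" left. 1a->1: no, ba/a meet in 1. Open state 2: 1a->2.
ab: 1b undefined. 1b->0: ok.
aaa: 2a undefined. 2a->0: ok.
aab: 2b undefined. 2b->0: no, aabb/a meet in 1. 2b->1: no, aabb/bb meet in 0. 2b->2: ok.
All examples now run through 3 states with every (state, symbol) defined. Accept strings end in {2}, Reject strings end in {0,1}; accept={2}.

states=3 start=0 accept={2} delta: 0a->1 0b->1 1a->2 1b->0 2a->0 2b->2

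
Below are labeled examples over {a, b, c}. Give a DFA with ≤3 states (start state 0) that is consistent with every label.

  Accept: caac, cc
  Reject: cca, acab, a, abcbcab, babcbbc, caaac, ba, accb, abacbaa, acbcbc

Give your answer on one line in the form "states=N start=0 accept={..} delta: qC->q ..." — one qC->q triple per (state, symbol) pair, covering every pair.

Grow the machine one transition at a time. Run the examples from 0; the earliest place one falls off (shortest prefix, ties alphabetical) gets sent to the lowest-numbered state that keeps every Accept/Reject pair distinguishable — a pair clashes when both reach the same state with identical unread suffix — and to a fresh state only if none does.
a: 0a undefined. 0a->0: ok.
b: 0b undefined. 0b->0: ok.
c: 0c undefined. 0c->0: no, caac/cca meet in 0. Open state 1: 0c->1.
ca: 1a undefined. 1a->0: no, caac/caaac meet in 1. 1a->1: no, caac/caaac meet in 1 with "c" left. Open state 2: 1a->2.
cc: 1c undefined. 1c->0: no, cc/cca meet in 0. 1c->1: ok.
acb: 1b undefined. 1b->0: no, cc/babcbbc meet in 1. 1b->1: no, cc/babcbbc meet in 1. 1b->2: ok.
caa: 2a undefined. 2a->0: no, caac/caaac meet in 1. 2a->1: ok.
acab: 2b undefined. 2b->0: no, caac/babcbbc meet in 1. 2b->1: no, caac/acab meet in 1. 2b->2: ok.
acbc: 2c undefined. 2c->0: no, caac/acbcbc meet in 1. 2c->1: no, caac/babcbbc meet in 1. 2c->2: ok.
All examples now run through 3 states with every (state, symbol) defined. Accept strings end in {1}, Reject strings end in {0,2}; accept={1}.

states=3 start=0 accept={1} delta: 0a->0 0b->0 0c->1 1a->2 1b->2 1c->1 2a->1 2b->2 2c->2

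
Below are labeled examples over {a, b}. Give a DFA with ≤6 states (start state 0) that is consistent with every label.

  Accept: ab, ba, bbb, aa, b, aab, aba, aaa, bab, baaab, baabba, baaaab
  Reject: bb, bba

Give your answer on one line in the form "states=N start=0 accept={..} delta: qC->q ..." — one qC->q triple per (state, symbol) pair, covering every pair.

states=4 start=0 accept={0,1,2} delta: 0a->0 0b->1 1a->2 1b->3 2a->2 2b->0 3a->3 3b->0

Fold the examples into a partial DFA from state 0: repeatedly fix the first undefined (state, symbol) met by the shortest-then-alphabetical prefix, trying targets in increasing order and rejecting any under which an Accept and a Reject string meet in one state with the same remainder; add a state when all current targets are rejected. Accepting states are where Accept strings end.
a: 0a undefined. 0a->0: ok.
b: 0b undefined. 0b->0: no, ab/bb meet in 0. Open state 1: 0b->1.
ba: 1a undefined. 1a->0: no, baabba/bba meet in 1 with "ba" left. 1a->1: no, bab/bb meet in 1 with "b" left. Open state 2: 1a->2.
bb: 1b undefined. 1b->0: no, aa/bb meet in 0. 1b->1: no, ab/bb meet in 1. 1b->2: no, ba/bb meet in 2. Open state 3: 1b->3.
baa: 2a undefined. 2a->0: no, baabba/bba meet in 3 with "a" left. 2a->1: no, baaaab/bb meet in 3. 2a->2: ok.
bab: 2b undefined. 2b->0: ok.
bba: 3a undefined. 3a->0: no, aa/bba meet in 0. 3a->1: no, ab/bba meet in 1. 3a->2: no, ba/bba meet in 2. 3a->3: ok.
bbb: 3b undefined. 3b->0: ok.
All examples now run through 4 states with every (state, symbol) defined. Accept strings end in {0,1,2}, Reject strings end in {3}; accept={0,1,2}.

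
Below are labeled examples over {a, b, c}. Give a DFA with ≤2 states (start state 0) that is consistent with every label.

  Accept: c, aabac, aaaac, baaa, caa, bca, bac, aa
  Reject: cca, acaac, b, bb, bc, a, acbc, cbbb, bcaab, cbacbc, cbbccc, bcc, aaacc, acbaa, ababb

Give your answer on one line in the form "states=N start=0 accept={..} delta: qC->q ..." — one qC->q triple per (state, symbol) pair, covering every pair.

states=2 start=0 accept={0} delta: 0a->1 0b->1 0c->0 1a->0 1b->1 1c->1

Grow the machine one transition at a time. Run the examples from 0; the earliest place one falls off (shortest prefix, ties alphabetical) gets sent to the lowest-numbered state that keeps every Accept/Reject pair distinguishable — a pair clashes when both reach the same state with identical unread suffix — and to a fresh state only if none does.
a: 0a undefined. 0a->0: no, aa/a meet in 0. Open state 1: 0a->1.
b: 0b undefined. 0b->0: no, c/bc meet in 0 with "c" left. 0b->1: ok.
c: 0c undefined. 0c->0: ok.
aa: 1a undefined. 1a->0: ok.
ab: 1b undefined. 1b->0: no, c/bb meet in 0. 1b->1: ok.
ac: 1c undefined. 1c->0: no, c/acaac meet in 0. 1c->1: ok.
All examples now run through 2 states with every (state, symbol) defined. Accept strings end in {0}, Reject strings end in {1}; accept={0}.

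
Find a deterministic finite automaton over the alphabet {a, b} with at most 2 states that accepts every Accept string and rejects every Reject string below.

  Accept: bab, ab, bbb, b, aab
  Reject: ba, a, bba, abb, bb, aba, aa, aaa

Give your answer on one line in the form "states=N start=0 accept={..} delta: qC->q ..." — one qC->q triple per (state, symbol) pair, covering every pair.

State merging on the prefix tree: take the shortest (then alphabetical) example prefix whose next move is undefined and point that move at state 0, else 1, else 2, ...; a target is out if some Accept/Reject pair would then sit in one state with the same input left (inseparable). If every existing state is out, open a new one.
a: 0a undefined. 0a->0: ok.
b: 0b undefined. 0b->0: no, bab/ba meet in 0. Open state 1: 0b->1.
ba: 1a undefined. 1a->0: ok.
bb: 1b undefined. 1b->0: ok.
All examples now run through 2 states with every (state, symbol) defined. Accept strings end in {1}, Reject strings end in {0}; accept={1}.

states=2 start=0 accept={1} delta: 0a->0 0b->1 1a->0 1b->0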